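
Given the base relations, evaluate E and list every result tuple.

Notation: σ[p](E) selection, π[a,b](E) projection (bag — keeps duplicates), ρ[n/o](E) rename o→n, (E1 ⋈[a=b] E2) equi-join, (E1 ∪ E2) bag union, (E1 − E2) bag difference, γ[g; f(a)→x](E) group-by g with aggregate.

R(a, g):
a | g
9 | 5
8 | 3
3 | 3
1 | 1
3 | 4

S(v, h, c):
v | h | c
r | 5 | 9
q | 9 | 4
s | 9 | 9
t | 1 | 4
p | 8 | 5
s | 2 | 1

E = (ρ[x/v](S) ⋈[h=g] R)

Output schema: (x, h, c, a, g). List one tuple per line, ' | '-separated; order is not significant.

Per-node cardinality:
  S → 6
  ρ[x/v](S) → 6
  R → 5
  (ρ[x/v](S) ⋈[h=g] R) → 2

== RESULT ==
x | h | c | a | g
r | 5 | 9 | 9 | 5
t | 1 | 4 | 1 | 1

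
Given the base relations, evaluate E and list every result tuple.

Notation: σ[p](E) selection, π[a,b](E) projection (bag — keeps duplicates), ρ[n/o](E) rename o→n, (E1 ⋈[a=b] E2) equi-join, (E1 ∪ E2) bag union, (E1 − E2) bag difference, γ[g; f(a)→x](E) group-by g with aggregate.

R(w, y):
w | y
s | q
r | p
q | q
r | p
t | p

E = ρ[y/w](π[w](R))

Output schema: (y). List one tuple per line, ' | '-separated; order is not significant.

Subexpression sizes:
  R → 5
  π[w](R) → 5
  ρ[y/w](π[w](R)) → 5

== RESULT ==
y
q
r
r
s
t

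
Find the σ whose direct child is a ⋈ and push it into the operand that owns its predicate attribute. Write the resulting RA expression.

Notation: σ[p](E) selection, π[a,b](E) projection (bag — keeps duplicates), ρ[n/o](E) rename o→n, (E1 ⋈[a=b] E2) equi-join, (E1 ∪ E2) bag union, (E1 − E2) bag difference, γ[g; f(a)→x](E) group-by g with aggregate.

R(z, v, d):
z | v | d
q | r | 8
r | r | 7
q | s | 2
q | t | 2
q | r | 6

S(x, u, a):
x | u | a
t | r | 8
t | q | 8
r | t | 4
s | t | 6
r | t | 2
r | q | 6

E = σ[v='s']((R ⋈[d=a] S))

σ filters on v, owned by the left side.
E' = (σ[v='s'](R) ⋈[d=a] S)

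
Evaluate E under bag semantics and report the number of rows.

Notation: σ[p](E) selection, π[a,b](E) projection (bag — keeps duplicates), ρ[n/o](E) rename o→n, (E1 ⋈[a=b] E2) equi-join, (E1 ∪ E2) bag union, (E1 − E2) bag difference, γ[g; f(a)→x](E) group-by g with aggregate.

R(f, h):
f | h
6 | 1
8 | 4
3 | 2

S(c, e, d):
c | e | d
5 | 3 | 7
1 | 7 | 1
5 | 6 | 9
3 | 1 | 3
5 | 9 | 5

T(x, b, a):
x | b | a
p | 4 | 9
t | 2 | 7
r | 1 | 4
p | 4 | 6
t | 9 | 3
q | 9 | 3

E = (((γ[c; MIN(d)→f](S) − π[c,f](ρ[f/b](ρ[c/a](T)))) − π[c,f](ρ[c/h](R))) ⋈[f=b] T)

Per-node cardinality:
  S → 5
  γ[c; MIN(d)→f](S) → 3
  T → 6
  ρ[c/a](T) → 6
  ρ[f/b](ρ[c/a](T)) → 6
  π[c,f](ρ[f/b](ρ[c/a](T))) → 6
  (γ[c; MIN(d)→f](S) − π[c,f](ρ[f/b](ρ[c/a](T)))) → 3
  R → 3
  ρ[c/h](R) → 3
  π[c,f](ρ[c/h](R)) → 3
  ((γ[c; MIN(d)→f](S) − π[c,f](ρ[f/b](ρ[c/a](T)))) − π[c,f](ρ[c/h](R))) → 3
  T → 6
  (((γ[c; MIN(d)→f](S) − π[c,f](ρ[f/b](ρ[c/a](T)))) − π[c,f](ρ[c/h](R))) ⋈[f=b] T) → 1

|E| = 1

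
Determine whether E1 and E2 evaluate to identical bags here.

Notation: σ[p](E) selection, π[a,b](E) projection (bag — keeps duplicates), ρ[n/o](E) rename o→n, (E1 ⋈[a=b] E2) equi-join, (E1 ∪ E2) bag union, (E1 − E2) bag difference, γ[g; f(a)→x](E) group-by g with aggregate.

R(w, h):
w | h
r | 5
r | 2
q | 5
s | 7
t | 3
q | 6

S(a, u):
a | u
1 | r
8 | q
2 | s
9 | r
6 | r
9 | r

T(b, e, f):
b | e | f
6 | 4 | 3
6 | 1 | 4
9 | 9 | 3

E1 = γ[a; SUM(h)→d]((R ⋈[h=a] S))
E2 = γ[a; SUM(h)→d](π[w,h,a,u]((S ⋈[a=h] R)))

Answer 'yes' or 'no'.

E1 subexpression sizes:
  R → 6
  S → 6
  (R ⋈[h=a] S) → 2
  γ[a; SUM(h)→d]((R ⋈[h=a] S)) → 2
E2 subexpression sizes:
  S → 6
  R → 6
  (S ⋈[a=h] R) → 2
  π[w,h,a,u]((S ⋈[a=h] R)) → 2
  γ[a; SUM(h)→d](π[w,h,a,u]((S ⋈[a=h] R))) → 2

E1 and E2 produce the same multiset:
a | d
2 | 2
6 | 6

yes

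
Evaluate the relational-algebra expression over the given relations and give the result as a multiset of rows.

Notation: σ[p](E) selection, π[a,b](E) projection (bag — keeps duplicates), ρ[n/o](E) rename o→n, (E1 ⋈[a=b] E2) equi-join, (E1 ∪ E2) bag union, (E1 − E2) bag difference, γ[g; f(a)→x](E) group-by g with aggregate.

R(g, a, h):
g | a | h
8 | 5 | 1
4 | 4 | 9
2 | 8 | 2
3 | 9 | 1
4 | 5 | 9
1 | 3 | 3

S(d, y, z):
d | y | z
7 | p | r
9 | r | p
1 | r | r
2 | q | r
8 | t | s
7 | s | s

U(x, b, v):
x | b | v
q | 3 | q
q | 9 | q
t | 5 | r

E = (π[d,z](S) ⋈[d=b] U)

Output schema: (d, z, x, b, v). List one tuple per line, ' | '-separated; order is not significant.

Stepwise |·|:
  S → 6
  π[d,z](S) → 6
  U → 3
  (π[d,z](S) ⋈[d=b] U) → 1

== RESULT ==
d | z | x | b | v
9 | p | q | 9 | q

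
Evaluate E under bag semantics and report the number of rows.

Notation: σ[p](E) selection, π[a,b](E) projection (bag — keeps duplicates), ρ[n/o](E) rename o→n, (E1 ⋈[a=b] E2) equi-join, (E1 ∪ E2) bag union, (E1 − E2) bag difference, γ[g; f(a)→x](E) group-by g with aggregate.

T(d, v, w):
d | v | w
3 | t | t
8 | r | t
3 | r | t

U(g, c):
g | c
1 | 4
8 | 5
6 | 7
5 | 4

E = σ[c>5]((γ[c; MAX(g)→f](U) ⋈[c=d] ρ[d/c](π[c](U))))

Per-node cardinality:
  U → 4
  γ[c; MAX(g)→f](U) → 3
  U → 4
  π[c](U) → 4
  ρ[d/c](π[c](U)) → 4
  (γ[c; MAX(g)→f](U) ⋈[c=d] ρ[d/c](π[c](U))) → 4
  σ[c>5]((γ[c; MAX(g)→f](U) ⋈[c=d] ρ[d/c](π[c](U)))) → 1

|E| = 1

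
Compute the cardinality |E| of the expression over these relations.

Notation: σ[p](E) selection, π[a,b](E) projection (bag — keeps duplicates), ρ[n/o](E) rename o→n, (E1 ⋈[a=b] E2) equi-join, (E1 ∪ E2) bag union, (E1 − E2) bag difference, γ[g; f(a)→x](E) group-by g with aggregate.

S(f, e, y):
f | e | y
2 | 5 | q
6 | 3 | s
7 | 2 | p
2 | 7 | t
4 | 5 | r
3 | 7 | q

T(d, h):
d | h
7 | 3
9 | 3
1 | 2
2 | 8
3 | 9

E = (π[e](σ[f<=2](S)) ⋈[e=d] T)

Stepwise |·|:
  S → 6
  σ[f<=2](S) → 2
  π[e](σ[f<=2](S)) → 2
  T → 5
  (π[e](σ[f<=2](S)) ⋈[e=d] T) → 1

|E| = 1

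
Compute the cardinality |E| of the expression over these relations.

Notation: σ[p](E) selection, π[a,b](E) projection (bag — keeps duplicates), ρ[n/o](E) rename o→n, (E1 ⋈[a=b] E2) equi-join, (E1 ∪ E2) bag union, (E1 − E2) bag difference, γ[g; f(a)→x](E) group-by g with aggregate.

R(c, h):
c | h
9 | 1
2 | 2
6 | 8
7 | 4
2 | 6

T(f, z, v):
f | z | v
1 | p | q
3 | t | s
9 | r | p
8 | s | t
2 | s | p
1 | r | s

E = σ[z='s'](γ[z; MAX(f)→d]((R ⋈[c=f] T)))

Subexpression sizes:
  R → 5
  T → 6
  (R ⋈[c=f] T) → 3
  γ[z; MAX(f)→d]((R ⋈[c=f] T)) → 2
  σ[z='s'](γ[z; MAX(f)→d]((R ⋈[c=f] T))) → 1

|E| = 1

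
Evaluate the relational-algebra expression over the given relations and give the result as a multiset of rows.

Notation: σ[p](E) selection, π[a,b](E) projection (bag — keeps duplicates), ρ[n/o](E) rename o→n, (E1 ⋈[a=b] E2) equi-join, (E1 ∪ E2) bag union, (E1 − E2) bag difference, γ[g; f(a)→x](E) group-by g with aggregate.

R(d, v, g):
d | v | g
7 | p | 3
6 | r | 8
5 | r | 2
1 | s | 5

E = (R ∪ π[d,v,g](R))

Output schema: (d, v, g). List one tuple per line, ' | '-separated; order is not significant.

Stepwise |·|:
  R → 4
  R → 4
  π[d,v,g](R) → 4
  (R ∪ π[d,v,g](R)) → 8

== RESULT ==
d | v | g
1 | s | 5
1 | s | 5
5 | r | 2
5 | r | 2
6 | r | 8
6 | r | 8
7 | p | 3
7 | p | 3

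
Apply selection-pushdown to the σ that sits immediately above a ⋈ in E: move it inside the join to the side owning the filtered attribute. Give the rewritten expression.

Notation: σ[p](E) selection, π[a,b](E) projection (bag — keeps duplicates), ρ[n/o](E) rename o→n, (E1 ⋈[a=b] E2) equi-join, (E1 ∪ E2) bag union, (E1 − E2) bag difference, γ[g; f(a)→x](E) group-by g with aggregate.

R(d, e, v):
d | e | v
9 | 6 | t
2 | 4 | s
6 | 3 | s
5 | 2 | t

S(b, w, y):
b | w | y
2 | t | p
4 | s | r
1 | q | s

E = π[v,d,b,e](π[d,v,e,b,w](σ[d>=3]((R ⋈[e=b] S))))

σ filters on d, owned by the left side.
E' = π[v,d,b,e](π[d,v,e,b,w]((σ[d>=3](R) ⋈[e=b] S)))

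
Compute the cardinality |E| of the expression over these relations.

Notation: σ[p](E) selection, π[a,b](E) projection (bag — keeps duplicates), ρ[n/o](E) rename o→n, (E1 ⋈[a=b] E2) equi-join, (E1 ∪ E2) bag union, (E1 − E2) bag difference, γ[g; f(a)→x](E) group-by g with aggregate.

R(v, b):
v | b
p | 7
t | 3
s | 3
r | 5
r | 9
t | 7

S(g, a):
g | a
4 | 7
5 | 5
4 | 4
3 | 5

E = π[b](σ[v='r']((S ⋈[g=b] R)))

Row counts bottom-up:
  S → 4
  R → 6
  (S ⋈[g=b] R) → 3
  σ[v='r']((S ⋈[g=b] R)) → 1
  π[b](σ[v='r']((S ⋈[g=b] R))) → 1

|E| = 1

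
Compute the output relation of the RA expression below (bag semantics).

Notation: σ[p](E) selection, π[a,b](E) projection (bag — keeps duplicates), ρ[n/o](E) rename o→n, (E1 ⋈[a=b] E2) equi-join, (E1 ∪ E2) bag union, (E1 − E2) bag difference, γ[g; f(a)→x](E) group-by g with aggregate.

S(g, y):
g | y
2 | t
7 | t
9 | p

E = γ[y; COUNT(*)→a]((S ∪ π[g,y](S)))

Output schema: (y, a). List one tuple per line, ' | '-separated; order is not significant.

Per-node cardinality:
  S → 3
  S → 3
  π[g,y](S) → 3
  (S ∪ π[g,y](S)) → 6
  γ[y; COUNT(*)→a]((S ∪ π[g,y](S))) → 2

== RESULT ==
y | a
p | 2
t | 4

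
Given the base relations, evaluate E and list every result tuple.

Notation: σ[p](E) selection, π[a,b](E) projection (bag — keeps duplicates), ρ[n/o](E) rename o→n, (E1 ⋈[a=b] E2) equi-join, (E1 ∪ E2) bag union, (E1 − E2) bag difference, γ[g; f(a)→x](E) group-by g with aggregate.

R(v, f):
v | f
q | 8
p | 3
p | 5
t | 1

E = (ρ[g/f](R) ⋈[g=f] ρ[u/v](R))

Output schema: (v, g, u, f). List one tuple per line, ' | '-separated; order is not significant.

Row counts bottom-up:
  R → 4
  ρ[g/f](R) → 4
  R → 4
  ρ[u/v](R) → 4
  (ρ[g/f](R) ⋈[g=f] ρ[u/v](R)) → 4

== RESULT ==
v | g | u | f
p | 3 | p | 3
p | 5 | p | 5
q | 8 | q | 8
t | 1 | t | 1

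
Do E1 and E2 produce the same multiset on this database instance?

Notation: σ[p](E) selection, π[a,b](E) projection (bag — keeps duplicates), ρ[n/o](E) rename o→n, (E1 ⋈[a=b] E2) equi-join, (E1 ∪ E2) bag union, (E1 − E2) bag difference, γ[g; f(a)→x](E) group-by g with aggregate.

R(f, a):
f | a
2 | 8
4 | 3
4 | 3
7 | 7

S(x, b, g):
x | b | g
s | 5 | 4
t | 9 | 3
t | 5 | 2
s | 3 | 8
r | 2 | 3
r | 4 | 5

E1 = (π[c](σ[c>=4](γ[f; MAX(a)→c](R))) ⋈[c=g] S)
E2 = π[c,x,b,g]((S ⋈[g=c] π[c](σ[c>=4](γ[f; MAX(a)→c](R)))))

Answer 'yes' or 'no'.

E1 subexpression sizes:
  R → 4
  γ[f; MAX(a)→c](R) → 3
  σ[c>=4](γ[f; MAX(a)→c](R)) → 2
  π[c](σ[c>=4](γ[f; MAX(a)→c](R))) → 2
  S → 6
  (π[c](σ[c>=4](γ[f; MAX(a)→c](R))) ⋈[c=g] S) → 1
E2 subexpression sizes:
  S → 6
  R → 4
  γ[f; MAX(a)→c](R) → 3
  σ[c>=4](γ[f; MAX(a)→c](R)) → 2
  π[c](σ[c>=4](γ[f; MAX(a)→c](R))) → 2
  (S ⋈[g=c] π[c](σ[c>=4](γ[f; MAX(a)→c](R)))) → 1
  π[c,x,b,g]((S ⋈[g=c] π[c](σ[c>=4](γ[f; MAX(a)→c](R))))) → 1

E1 and E2 produce the same multiset:
c | x | b | g
8 | s | 3 | 8

yes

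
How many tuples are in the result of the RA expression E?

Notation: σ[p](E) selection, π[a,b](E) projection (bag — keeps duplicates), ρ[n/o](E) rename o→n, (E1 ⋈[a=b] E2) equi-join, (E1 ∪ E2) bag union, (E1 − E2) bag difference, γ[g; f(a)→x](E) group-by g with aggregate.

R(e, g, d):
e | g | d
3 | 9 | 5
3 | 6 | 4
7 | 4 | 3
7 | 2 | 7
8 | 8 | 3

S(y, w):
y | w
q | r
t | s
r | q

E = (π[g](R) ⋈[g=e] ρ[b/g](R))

Subexpression sizes:
  R → 5
  π[g](R) → 5
  R → 5
  ρ[b/g](R) → 5
  (π[g](R) ⋈[g=e] ρ[b/g](R)) → 1

|E| = 1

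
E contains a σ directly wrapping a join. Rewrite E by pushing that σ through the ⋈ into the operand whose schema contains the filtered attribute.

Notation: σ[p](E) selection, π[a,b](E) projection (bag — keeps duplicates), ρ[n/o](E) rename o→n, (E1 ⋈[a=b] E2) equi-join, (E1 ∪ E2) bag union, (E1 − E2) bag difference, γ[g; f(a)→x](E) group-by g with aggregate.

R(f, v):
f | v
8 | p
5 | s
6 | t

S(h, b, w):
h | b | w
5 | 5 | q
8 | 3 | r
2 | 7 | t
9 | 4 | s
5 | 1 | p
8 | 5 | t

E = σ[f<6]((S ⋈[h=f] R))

σ filters on f, owned by the right side.
E' = (S ⋈[h=f] σ[f<6](R))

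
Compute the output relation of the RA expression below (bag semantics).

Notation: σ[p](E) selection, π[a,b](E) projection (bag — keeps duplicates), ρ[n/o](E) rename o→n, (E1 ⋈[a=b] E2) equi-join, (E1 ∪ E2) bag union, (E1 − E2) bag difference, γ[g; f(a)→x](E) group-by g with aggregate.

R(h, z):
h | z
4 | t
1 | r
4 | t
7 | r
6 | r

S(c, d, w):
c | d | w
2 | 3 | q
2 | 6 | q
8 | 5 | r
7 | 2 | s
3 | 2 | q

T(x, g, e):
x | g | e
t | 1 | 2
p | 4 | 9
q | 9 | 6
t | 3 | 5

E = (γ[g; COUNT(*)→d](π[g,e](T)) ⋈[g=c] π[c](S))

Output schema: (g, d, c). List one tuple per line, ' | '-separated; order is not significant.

Subexpression sizes:
  T → 4
  π[g,e](T) → 4
  γ[g; COUNT(*)→d](π[g,e](T)) → 4
  S → 5
  π[c](S) → 5
  (γ[g; COUNT(*)→d](π[g,e](T)) ⋈[g=c] π[c](S)) → 1

== RESULT ==
g | d | c
3 | 1 | 3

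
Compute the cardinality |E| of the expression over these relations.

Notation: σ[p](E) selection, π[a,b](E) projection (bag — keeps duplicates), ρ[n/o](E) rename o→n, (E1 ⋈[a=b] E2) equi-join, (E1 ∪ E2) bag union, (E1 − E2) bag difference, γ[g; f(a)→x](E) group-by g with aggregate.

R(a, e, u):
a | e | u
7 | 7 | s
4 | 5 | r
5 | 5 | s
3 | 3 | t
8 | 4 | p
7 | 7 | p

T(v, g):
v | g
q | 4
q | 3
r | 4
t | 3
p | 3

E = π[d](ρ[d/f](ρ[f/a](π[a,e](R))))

Row counts bottom-up:
  R → 6
  π[a,e](R) → 6
  ρ[f/a](π[a,e](R)) → 6
  ρ[d/f](ρ[f/a](π[a,e](R))) → 6
  π[d](ρ[d/f](ρ[f/a](π[a,e](R)))) → 6

|E| = 6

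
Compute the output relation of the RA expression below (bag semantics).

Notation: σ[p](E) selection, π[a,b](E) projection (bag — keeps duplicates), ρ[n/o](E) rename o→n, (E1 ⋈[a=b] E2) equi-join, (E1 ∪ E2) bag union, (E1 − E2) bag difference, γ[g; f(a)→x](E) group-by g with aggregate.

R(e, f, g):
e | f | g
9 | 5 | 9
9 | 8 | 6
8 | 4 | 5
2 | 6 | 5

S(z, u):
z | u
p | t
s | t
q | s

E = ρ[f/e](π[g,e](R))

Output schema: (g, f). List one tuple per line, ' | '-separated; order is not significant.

Stepwise |·|:
  R → 4
  π[g,e](R) → 4
  ρ[f/e](π[g,e](R)) → 4

== RESULT ==
g | f
5 | 2
5 | 8
6 | 9
9 | 9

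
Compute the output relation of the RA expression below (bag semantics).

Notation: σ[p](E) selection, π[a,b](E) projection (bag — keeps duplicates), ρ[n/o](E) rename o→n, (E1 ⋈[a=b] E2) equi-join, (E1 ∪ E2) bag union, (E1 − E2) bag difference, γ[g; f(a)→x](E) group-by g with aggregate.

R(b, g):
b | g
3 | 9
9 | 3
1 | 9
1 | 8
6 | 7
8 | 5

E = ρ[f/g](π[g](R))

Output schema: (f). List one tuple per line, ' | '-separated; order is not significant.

Subexpression sizes:
  R → 6
  π[g](R) → 6
  ρ[f/g](π[g](R)) → 6

== RESULT ==
f
3
5
7
8
9
9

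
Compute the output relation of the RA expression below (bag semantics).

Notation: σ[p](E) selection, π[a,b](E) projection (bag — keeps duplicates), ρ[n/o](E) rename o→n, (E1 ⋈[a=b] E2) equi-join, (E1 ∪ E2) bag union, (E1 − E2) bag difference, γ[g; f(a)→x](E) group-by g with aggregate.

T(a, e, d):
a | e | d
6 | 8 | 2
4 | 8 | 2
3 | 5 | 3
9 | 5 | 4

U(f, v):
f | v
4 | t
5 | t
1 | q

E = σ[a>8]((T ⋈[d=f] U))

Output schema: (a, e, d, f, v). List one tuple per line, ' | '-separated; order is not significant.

Row counts bottom-up:
  T → 4
  U → 3
  (T ⋈[d=f] U) → 1
  σ[a>8]((T ⋈[d=f] U)) → 1

== RESULT ==
a | e | d | f | v
9 | 5 | 4 | 4 | t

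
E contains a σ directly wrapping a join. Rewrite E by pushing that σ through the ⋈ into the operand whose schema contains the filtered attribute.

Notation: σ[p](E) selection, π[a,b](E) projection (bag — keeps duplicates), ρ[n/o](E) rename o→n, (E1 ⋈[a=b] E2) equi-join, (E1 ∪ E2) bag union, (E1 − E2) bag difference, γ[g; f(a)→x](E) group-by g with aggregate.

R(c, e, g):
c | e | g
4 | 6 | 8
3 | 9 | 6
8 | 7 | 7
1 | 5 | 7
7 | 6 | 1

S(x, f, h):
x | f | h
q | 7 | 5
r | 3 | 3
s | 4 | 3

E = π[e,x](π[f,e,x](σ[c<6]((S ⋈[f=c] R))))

σ filters on c, owned by the right side.
E' = π[e,x](π[f,e,x]((S ⋈[f=c] σ[c<6](R))))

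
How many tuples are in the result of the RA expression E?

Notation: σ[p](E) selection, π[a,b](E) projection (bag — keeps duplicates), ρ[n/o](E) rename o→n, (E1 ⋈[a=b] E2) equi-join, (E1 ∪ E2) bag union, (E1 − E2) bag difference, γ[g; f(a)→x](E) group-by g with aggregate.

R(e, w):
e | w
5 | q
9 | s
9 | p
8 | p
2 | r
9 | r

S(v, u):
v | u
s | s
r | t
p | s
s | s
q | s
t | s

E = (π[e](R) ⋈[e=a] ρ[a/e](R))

Per-node cardinality:
  R → 6
  π[e](R) → 6
  R → 6
  ρ[a/e](R) → 6
  (π[e](R) ⋈[e=a] ρ[a/e](R)) → 12

|E| = 12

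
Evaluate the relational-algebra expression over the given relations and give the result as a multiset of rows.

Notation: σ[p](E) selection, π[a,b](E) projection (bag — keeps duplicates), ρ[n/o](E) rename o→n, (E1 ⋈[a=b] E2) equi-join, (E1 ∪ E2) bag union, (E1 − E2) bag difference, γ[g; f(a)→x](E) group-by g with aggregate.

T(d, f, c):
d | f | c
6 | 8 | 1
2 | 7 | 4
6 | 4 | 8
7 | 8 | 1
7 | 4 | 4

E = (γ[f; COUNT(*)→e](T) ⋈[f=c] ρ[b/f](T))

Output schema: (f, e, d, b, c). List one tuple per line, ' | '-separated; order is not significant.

Subexpression sizes:
  T → 5
  γ[f; COUNT(*)→e](T) → 3
  T → 5
  ρ[b/f](T) → 5
  (γ[f; COUNT(*)→e](T) ⋈[f=c] ρ[b/f](T)) → 3

== RESULT ==
f | e | d | b | c
4 | 2 | 2 | 7 | 4
4 | 2 | 7 | 4 | 4
8 | 2 | 6 | 4 | 8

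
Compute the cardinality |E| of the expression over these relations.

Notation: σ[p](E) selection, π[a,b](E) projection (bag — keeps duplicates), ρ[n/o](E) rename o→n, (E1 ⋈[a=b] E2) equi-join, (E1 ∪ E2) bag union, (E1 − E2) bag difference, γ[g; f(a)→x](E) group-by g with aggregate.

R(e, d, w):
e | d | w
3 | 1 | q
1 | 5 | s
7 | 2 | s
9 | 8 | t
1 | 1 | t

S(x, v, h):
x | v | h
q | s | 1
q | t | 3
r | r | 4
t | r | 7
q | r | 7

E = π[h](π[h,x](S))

Per-node cardinality:
  S → 5
  π[h,x](S) → 5
  π[h](π[h,x](S)) → 5

|E| = 5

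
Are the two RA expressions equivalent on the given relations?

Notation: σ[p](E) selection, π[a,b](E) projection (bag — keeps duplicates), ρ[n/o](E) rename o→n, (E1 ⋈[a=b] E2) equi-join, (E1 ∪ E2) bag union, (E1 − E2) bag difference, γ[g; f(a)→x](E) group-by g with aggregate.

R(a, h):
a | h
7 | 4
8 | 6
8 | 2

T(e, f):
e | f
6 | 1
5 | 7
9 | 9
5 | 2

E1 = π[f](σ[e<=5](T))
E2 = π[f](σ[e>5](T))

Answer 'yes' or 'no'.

E1 subexpression sizes:
  T → 4
  σ[e<=5](T) → 2
  π[f](σ[e<=5](T)) → 2
E2 subexpression sizes:
  T → 4
  σ[e>5](T) → 2
  π[f](σ[e>5](T)) → 2

E1 result:
f
2
7
E2 result:
f
1
9
Witness: (1,) appears 0× in E1 but 1× in E2.

no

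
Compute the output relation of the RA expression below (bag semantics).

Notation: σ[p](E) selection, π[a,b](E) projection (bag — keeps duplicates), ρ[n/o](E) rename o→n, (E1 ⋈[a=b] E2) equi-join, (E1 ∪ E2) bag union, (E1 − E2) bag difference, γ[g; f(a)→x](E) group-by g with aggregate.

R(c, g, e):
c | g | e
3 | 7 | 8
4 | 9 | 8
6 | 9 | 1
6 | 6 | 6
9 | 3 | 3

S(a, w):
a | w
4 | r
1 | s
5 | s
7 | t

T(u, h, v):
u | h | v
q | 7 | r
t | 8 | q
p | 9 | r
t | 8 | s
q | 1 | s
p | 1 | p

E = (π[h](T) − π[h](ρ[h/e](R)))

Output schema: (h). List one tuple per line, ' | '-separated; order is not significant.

Row counts bottom-up:
  T → 6
  π[h](T) → 6
  R → 5
  ρ[h/e](R) → 5
  π[h](ρ[h/e](R)) → 5
  (π[h](T) − π[h](ρ[h/e](R))) → 3

== RESULT ==
h
1
7
9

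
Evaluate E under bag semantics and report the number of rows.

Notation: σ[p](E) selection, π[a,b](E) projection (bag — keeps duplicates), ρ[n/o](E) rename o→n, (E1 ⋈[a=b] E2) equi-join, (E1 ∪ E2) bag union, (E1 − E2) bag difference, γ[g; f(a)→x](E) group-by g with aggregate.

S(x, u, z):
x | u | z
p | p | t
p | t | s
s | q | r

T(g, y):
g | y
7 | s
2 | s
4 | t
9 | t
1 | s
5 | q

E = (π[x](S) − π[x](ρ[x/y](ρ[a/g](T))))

Subexpression sizes:
  S → 3
  π[x](S) → 3
  T → 6
  ρ[a/g](T) → 6
  ρ[x/y](ρ[a/g](T)) → 6
  π[x](ρ[x/y](ρ[a/g](T))) → 6
  (π[x](S) − π[x](ρ[x/y](ρ[a/g](T)))) → 2

|E| = 2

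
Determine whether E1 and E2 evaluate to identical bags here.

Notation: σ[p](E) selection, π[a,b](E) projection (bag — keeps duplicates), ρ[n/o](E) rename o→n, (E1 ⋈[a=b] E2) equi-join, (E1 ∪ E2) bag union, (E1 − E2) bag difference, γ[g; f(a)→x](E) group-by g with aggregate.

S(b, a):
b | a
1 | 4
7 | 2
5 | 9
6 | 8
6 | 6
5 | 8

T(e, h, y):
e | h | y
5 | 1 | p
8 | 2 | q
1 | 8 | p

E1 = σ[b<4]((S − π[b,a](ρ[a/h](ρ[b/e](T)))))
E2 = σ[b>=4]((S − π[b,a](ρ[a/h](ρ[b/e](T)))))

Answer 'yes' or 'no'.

E1 per-node cardinality:
  S → 6
  T → 3
  ρ[b/e](T) → 3
  ρ[a/h](ρ[b/e](T)) → 3
  π[b,a](ρ[a/h](ρ[b/e](T))) → 3
  (S − π[b,a](ρ[a/h](ρ[b/e](T)))) → 6
  σ[b<4]((S − π[b,a](ρ[a/h](ρ[b/e](T))))) → 1
E2 per-node cardinality:
  S → 6
  T → 3
  ρ[b/e](T) → 3
  ρ[a/h](ρ[b/e](T)) → 3
  π[b,a](ρ[a/h](ρ[b/e](T))) → 3
  (S − π[b,a](ρ[a/h](ρ[b/e](T)))) → 6
  σ[b>=4]((S − π[b,a](ρ[a/h](ρ[b/e](T))))) → 5

E1 result:
b | a
1 | 4
E2 result:
b | a
5 | 8
5 | 9
6 | 6
6 | 8
7 | 2
Witness: (7, 2) appears 0× in E1 but 1× in E2.

no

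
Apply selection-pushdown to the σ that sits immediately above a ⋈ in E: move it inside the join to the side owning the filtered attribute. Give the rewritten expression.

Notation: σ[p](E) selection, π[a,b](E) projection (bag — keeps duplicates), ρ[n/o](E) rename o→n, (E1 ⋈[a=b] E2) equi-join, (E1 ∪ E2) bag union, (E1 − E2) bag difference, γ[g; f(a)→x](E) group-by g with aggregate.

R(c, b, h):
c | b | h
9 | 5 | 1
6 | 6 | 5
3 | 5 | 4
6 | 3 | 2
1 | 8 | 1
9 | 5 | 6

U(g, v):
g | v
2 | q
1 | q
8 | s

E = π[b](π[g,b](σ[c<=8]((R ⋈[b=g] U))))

σ filters on c, owned by the left side.
E' = π[b](π[g,b]((σ[c<=8](R) ⋈[b=g] U)))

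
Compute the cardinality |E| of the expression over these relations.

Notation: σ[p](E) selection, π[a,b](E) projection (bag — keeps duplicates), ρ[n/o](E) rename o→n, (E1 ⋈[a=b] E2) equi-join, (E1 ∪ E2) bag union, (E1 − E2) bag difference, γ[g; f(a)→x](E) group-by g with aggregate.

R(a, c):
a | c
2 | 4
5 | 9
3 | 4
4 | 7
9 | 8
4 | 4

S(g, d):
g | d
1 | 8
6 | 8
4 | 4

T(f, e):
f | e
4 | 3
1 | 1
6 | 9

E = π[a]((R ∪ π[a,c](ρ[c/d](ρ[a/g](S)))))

Row counts bottom-up:
  R → 6
  S → 3
  ρ[a/g](S) → 3
  ρ[c/d](ρ[a/g](S)) → 3
  π[a,c](ρ[c/d](ρ[a/g](S))) → 3
  (R ∪ π[a,c](ρ[c/d](ρ[a/g](S)))) → 9
  π[a]((R ∪ π[a,c](ρ[c/d](ρ[a/g](S))))) → 9

|E| = 9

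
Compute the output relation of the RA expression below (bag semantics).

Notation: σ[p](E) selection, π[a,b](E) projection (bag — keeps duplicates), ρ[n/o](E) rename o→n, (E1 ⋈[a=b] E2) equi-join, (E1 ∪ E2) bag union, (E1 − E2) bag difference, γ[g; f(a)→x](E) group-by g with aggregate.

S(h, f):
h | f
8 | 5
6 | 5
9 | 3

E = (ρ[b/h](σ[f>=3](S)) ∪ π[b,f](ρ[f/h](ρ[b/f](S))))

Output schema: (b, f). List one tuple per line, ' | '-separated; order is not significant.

Subexpression sizes:
  S → 3
  σ[f>=3](S) → 3
  ρ[b/h](σ[f>=3](S)) → 3
  S → 3
  ρ[b/f](S) → 3
  ρ[f/h](ρ[b/f](S)) → 3
  π[b,f](ρ[f/h](ρ[b/f](S))) → 3
  (ρ[b/h](σ[f>=3](S)) ∪ π[b,f](ρ[f/h](ρ[b/f](S)))) → 6

== RESULT ==
b | f
3 | 9
5 | 6
5 | 8
6 | 5
8 | 5
9 | 3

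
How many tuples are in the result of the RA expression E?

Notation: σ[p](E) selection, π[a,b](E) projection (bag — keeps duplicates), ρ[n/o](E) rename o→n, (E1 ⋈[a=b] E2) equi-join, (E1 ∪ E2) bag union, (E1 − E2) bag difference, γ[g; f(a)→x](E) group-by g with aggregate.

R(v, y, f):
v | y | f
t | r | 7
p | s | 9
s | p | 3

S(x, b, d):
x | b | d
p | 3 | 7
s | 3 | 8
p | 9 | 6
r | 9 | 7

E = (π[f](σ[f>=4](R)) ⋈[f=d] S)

Row counts bottom-up:
  R → 3
  σ[f>=4](R) → 2
  π[f](σ[f>=4](R)) → 2
  S → 4
  (π[f](σ[f>=4](R)) ⋈[f=d] S) → 2

|E| = 2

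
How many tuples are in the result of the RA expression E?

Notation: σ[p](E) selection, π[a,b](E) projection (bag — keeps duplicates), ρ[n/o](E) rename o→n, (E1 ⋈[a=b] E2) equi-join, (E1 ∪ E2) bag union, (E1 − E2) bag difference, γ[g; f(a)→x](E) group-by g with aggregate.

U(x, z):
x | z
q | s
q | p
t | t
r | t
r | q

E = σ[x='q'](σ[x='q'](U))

Stepwise |·|:
  U → 5
  σ[x='q'](U) → 2
  σ[x='q'](σ[x='q'](U)) → 2

|E| = 2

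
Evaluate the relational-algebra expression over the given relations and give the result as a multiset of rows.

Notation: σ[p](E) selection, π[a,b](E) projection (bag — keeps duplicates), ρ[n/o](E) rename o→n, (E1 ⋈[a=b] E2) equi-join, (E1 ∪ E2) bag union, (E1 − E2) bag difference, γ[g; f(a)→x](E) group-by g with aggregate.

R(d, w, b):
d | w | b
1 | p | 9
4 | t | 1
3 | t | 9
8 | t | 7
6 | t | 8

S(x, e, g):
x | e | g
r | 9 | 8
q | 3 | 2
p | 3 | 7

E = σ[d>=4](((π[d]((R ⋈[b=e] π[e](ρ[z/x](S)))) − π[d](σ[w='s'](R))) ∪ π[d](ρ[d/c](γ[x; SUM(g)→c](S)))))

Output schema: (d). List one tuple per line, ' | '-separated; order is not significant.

Subexpression sizes:
  R → 5
  S → 3
  ρ[z/x](S) → 3
  π[e](ρ[z/x](S)) → 3
  (R ⋈[b=e] π[e](ρ[z/x](S))) → 2
  π[d]((R ⋈[b=e] π[e](ρ[z/x](S)))) → 2
  R → 5
  σ[w='s'](R) → 0
  π[d](σ[w='s'](R)) → 0
  (π[d]((R ⋈[b=e] π[e](ρ[z/x](S)))) − π[d](σ[w='s'](R))) → 2
  S → 3
  γ[x; SUM(g)→c](S) → 3
  ρ[d/c](γ[x; SUM(g)→c](S)) → 3
  π[d](ρ[d/c](γ[x; SUM(g)→c](S))) → 3
  ((π[d]((R ⋈[b=e] π[e](ρ[z/x](S)))) − π[d](σ[w='s'](R))) ∪ π[d](ρ[d/c](γ[x; SUM(g)→c](S)))) → 5
  σ[d>=4](((π[d]((R ⋈[b=e] π[e](ρ[z/x](S)))) − π[d](σ[w='s'](R))) ∪ π[d](ρ[d/c](γ[x; SUM(g)→c](S))))) → 2

== RESULT ==
d
7
8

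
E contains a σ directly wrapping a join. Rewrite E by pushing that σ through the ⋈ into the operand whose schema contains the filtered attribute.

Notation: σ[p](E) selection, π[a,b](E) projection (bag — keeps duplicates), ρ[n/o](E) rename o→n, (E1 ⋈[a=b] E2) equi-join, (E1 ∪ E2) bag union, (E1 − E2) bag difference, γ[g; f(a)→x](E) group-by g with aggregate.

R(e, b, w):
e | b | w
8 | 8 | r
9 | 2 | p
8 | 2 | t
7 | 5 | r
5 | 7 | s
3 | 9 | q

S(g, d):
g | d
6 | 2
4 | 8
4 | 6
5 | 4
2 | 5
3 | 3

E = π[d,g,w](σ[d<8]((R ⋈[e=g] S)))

σ filters on d, owned by the right side.
E' = π[d,g,w]((R ⋈[e=g] σ[d<8](S)))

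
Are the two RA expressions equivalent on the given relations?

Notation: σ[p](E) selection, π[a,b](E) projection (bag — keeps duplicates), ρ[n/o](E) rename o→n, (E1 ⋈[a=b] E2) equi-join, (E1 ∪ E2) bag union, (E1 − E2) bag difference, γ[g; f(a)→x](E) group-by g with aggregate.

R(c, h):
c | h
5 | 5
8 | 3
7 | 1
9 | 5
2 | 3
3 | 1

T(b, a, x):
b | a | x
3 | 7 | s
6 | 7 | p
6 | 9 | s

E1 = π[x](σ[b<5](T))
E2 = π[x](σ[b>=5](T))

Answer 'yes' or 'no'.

E1 row counts bottom-up:
  T → 3
  σ[b<5](T) → 1
  π[x](σ[b<5](T)) → 1
E2 row counts bottom-up:
  T → 3
  σ[b>=5](T) → 2
  π[x](σ[b>=5](T)) → 2

E1 result:
x
s
E2 result:
x
p
s
Witness: ('p',) appears 0× in E1 but 1× in E2.

no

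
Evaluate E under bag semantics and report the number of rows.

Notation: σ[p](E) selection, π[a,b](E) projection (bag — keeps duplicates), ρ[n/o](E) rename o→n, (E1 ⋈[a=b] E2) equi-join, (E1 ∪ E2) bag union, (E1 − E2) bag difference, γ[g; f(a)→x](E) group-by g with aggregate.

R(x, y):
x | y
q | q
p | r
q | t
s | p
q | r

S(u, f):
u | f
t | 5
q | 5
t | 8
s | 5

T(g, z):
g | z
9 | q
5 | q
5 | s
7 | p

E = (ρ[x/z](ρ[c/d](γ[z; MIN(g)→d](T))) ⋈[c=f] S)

Row counts bottom-up:
  T → 4
  γ[z; MIN(g)→d](T) → 3
  ρ[c/d](γ[z; MIN(g)→d](T)) → 3
  ρ[x/z](ρ[c/d](γ[z; MIN(g)→d](T))) → 3
  S → 4
  (ρ[x/z](ρ[c/d](γ[z; MIN(g)→d](T))) ⋈[c=f] S) → 6

|E| = 6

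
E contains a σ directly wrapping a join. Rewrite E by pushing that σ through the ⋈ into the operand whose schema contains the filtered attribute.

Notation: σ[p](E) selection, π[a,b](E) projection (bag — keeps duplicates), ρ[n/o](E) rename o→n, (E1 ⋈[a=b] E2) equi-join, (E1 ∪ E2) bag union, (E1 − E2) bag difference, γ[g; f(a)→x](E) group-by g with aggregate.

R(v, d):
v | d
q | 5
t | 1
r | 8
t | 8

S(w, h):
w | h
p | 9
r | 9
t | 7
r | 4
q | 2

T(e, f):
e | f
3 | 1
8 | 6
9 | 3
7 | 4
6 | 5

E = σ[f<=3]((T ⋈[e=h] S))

σ filters on f, owned by the left side.
E' = (σ[f<=3](T) ⋈[e=h] S)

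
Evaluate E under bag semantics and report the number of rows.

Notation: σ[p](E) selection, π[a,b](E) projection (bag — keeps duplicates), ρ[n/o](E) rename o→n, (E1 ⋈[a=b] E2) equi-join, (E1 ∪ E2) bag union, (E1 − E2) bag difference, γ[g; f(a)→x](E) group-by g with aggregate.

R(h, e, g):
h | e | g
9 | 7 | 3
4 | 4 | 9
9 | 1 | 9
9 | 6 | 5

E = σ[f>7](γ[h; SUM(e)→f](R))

Row counts bottom-up:
  R → 4
  γ[h; SUM(e)→f](R) → 2
  σ[f>7](γ[h; SUM(e)→f](R)) → 1

|E| = 1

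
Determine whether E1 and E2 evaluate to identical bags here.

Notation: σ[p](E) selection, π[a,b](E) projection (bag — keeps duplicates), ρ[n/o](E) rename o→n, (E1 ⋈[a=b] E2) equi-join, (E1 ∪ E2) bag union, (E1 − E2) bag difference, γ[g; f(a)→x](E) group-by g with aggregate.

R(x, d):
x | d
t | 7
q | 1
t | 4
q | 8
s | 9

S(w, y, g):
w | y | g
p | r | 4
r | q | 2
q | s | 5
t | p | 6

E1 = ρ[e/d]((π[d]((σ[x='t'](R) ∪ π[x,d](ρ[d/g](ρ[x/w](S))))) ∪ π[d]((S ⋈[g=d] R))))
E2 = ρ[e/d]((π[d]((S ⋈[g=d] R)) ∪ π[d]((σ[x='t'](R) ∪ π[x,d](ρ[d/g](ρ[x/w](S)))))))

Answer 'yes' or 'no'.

E1 per-node cardinality:
  R → 5
  σ[x='t'](R) → 2
  S → 4
  ρ[x/w](S) → 4
  ρ[d/g](ρ[x/w](S)) → 4
  π[x,d](ρ[d/g](ρ[x/w](S))) → 4
  (σ[x='t'](R) ∪ π[x,d](ρ[d/g](ρ[x/w](S)))) → 6
  π[d]((σ[x='t'](R) ∪ π[x,d](ρ[d/g](ρ[x/w](S))))) → 6
  S → 4
  R → 5
  (S ⋈[g=d] R) → 1
  π[d]((S ⋈[g=d] R)) → 1
  (π[d]((σ[x='t'](R) ∪ π[x,d](ρ[d/g](ρ[x/w](S))))) ∪ π[d]((S ⋈[g=d] R))) → 7
  ρ[e/d]((π[d]((σ[x='t'](R) ∪ π[x,d](ρ[d/g](ρ[x/w](S))))) ∪ π[d]((S ⋈[g=d] R)))) → 7
E2 per-node cardinality:
  S → 4
  R → 5
  (S ⋈[g=d] R) → 1
  π[d]((S ⋈[g=d] R)) → 1
  R → 5
  σ[x='t'](R) → 2
  S → 4
  ρ[x/w](S) → 4
  ρ[d/g](ρ[x/w](S)) → 4
  π[x,d](ρ[d/g](ρ[x/w](S))) → 4
  (σ[x='t'](R) ∪ π[x,d](ρ[d/g](ρ[x/w](S)))) → 6
  π[d]((σ[x='t'](R) ∪ π[x,d](ρ[d/g](ρ[x/w](S))))) → 6
  (π[d]((S ⋈[g=d] R)) ∪ π[d]((σ[x='t'](R) ∪ π[x,d](ρ[d/g](ρ[x/w](S)))))) → 7
  ρ[e/d]((π[d]((S ⋈[g=d] R)) ∪ π[d]((σ[x='t'](R) ∪ π[x,d](ρ[d/g](ρ[x/w](S))))))) → 7

E1 and E2 produce the same multiset:
e
2
4
4
4
5
6
7

yes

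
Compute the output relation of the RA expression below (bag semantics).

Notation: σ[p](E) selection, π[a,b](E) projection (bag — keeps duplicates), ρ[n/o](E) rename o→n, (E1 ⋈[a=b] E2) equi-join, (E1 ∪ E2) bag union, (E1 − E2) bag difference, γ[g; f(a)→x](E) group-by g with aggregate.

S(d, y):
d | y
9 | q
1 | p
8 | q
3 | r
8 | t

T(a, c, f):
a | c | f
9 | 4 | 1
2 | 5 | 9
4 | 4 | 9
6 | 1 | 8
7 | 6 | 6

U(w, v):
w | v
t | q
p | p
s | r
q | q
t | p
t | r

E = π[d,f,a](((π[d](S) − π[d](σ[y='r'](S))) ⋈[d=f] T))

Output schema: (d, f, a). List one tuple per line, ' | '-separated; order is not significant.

Row counts bottom-up:
  S → 5
  π[d](S) → 5
  S → 5
  σ[y='r'](S) → 1
  π[d](σ[y='r'](S)) → 1
  (π[d](S) − π[d](σ[y='r'](S))) → 4
  T → 5
  ((π[d](S) − π[d](σ[y='r'](S))) ⋈[d=f] T) → 5
  π[d,f,a](((π[d](S) − π[d](σ[y='r'](S))) ⋈[d=f] T)) → 5

== RESULT ==
d | f | a
1 | 1 | 9
8 | 8 | 6
8 | 8 | 6
9 | 9 | 2
9 | 9 | 4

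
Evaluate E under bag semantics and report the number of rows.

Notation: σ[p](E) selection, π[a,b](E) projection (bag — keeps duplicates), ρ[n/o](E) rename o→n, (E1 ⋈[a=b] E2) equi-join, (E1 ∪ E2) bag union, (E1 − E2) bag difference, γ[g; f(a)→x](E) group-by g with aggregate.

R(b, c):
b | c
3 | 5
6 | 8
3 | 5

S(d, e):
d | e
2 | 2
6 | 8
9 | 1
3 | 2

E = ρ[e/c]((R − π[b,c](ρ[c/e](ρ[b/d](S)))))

Per-node cardinality:
  R → 3
  S → 4
  ρ[b/d](S) → 4
  ρ[c/e](ρ[b/d](S)) → 4
  π[b,c](ρ[c/e](ρ[b/d](S))) → 4
  (R − π[b,c](ρ[c/e](ρ[b/d](S)))) → 2
  ρ[e/c]((R − π[b,c](ρ[c/e](ρ[b/d](S))))) → 2

|E| = 2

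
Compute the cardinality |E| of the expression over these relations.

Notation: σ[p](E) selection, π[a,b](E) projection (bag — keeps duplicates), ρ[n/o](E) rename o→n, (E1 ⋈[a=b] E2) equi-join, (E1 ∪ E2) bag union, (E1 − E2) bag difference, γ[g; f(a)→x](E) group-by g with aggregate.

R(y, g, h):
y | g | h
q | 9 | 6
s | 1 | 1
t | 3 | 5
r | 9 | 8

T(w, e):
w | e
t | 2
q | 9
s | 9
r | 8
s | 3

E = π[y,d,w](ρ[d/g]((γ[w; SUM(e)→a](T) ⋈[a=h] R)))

Stepwise |·|:
  T → 5
  γ[w; SUM(e)→a](T) → 4
  R → 4
  (γ[w; SUM(e)→a](T) ⋈[a=h] R) → 1
  ρ[d/g]((γ[w; SUM(e)→a](T) ⋈[a=h] R)) → 1
  π[y,d,w](ρ[d/g]((γ[w; SUM(e)→a](T) ⋈[a=h] R))) → 1

|E| = 1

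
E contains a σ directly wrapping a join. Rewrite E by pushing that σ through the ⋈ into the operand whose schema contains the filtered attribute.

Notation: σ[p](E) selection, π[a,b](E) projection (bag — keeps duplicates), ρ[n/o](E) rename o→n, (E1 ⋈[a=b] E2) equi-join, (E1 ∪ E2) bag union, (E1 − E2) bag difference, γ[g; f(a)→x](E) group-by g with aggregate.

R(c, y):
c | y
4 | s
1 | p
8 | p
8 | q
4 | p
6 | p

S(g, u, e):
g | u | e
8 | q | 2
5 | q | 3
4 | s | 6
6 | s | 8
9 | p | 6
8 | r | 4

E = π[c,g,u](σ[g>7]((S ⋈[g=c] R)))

σ filters on g, owned by the left side.
E' = π[c,g,u]((σ[g>7](S) ⋈[g=c] R))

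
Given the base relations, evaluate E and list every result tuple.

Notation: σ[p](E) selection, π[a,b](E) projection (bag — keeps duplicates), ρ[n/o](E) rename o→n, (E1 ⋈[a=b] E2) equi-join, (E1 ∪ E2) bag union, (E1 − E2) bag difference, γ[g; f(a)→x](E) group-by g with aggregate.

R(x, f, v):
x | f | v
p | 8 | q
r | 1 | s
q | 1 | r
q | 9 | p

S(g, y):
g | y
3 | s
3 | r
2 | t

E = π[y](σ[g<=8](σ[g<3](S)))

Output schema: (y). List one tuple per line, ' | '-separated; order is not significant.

Stepwise |·|:
  S → 3
  σ[g<3](S) → 1
  σ[g<=8](σ[g<3](S)) → 1
  π[y](σ[g<=8](σ[g<3](S))) → 1

== RESULT ==
y
t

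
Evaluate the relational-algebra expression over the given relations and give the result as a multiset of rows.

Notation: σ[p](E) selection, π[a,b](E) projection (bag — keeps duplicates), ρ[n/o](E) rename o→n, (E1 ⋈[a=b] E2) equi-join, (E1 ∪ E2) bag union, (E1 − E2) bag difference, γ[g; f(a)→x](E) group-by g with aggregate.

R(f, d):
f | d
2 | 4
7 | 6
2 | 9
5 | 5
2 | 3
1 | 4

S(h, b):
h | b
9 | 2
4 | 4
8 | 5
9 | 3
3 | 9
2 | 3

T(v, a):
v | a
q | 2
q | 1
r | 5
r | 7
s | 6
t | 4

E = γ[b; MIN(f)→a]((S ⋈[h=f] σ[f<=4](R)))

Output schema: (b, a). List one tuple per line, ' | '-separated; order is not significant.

Row counts bottom-up:
  S → 6
  R → 6
  σ[f<=4](R) → 4
  (S ⋈[h=f] σ[f<=4](R)) → 3
  γ[b; MIN(f)→a]((S ⋈[h=f] σ[f<=4](R))) → 1

== RESULT ==
b | a
3 | 2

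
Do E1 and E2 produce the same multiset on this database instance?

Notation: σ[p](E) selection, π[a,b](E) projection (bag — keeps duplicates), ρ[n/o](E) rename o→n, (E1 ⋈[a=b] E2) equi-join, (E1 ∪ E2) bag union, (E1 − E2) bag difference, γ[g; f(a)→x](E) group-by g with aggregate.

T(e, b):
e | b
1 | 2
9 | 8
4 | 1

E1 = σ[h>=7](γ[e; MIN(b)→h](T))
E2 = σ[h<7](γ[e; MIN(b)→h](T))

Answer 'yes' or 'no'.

E1 stepwise |·|:
  T → 3
  γ[e; MIN(b)→h](T) → 3
  σ[h>=7](γ[e; MIN(b)→h](T)) → 1
E2 stepwise |·|:
  T → 3
  γ[e; MIN(b)→h](T) → 3
  σ[h<7](γ[e; MIN(b)→h](T)) → 2

E1 result:
e | h
9 | 8
E2 result:
e | h
1 | 2
4 | 1
Witness: (1, 2) appears 0× in E1 but 1× in E2.

no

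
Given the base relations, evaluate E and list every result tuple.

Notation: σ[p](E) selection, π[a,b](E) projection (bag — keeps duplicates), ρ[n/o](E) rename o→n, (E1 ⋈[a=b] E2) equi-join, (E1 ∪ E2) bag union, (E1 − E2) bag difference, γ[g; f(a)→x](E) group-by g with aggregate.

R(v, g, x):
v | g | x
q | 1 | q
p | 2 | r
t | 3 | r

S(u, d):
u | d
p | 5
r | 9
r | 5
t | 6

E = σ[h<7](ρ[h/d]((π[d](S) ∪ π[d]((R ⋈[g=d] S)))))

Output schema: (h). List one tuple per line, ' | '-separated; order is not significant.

Row counts bottom-up:
  S → 4
  π[d](S) → 4
  R → 3
  S → 4
  (R ⋈[g=d] S) → 0
  π[d]((R ⋈[g=d] S)) → 0
  (π[d](S) ∪ π[d]((R ⋈[g=d] S))) → 4
  ρ[h/d]((π[d](S) ∪ π[d]((R ⋈[g=d] S)))) → 4
  σ[h<7](ρ[h/d]((π[d](S) ∪ π[d]((R ⋈[g=d] S))))) → 3

== RESULT ==
h
5
5
6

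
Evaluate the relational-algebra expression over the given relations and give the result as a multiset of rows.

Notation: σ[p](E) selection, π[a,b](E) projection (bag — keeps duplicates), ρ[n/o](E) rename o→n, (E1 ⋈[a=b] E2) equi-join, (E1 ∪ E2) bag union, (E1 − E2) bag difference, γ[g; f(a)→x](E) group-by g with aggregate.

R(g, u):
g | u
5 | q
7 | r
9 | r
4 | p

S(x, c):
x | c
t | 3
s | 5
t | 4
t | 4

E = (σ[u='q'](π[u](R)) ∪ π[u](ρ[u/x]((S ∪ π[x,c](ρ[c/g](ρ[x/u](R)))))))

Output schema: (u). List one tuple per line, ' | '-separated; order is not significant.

Per-node cardinality:
  R → 4
  π[u](R) → 4
  σ[u='q'](π[u](R)) → 1
  S → 4
  R → 4
  ρ[x/u](R) → 4
  ρ[c/g](ρ[x/u](R)) → 4
  π[x,c](ρ[c/g](ρ[x/u](R))) → 4
  (S ∪ π[x,c](ρ[c/g](ρ[x/u](R)))) → 8
  ρ[u/x]((S ∪ π[x,c](ρ[c/g](ρ[x/u](R))))) → 8
  π[u](ρ[u/x]((S ∪ π[x,c](ρ[c/g](ρ[x/u](R)))))) → 8
  (σ[u='q'](π[u](R)) ∪ π[u](ρ[u/x]((S ∪ π[x,c](ρ[c/g](ρ[x/u](R))))))) → 9

== RESULT ==
u
p
q
q
r
r
s
t
t
t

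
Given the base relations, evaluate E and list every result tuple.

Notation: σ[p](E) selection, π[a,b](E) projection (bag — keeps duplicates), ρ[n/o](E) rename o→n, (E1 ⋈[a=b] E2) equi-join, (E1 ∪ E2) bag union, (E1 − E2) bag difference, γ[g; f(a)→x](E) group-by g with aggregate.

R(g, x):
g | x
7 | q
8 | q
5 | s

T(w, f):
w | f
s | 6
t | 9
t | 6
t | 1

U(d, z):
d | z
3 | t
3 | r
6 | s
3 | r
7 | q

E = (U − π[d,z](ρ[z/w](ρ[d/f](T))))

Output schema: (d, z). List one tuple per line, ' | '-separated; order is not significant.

Row counts bottom-up:
  U → 5
  T → 4
  ρ[d/f](T) → 4
  ρ[z/w](ρ[d/f](T)) → 4
  π[d,z](ρ[z/w](ρ[d/f](T))) → 4
  (U − π[d,z](ρ[z/w](ρ[d/f](T)))) → 4

== RESULT ==
d | z
3 | r
3 | r
3 | t
7 | q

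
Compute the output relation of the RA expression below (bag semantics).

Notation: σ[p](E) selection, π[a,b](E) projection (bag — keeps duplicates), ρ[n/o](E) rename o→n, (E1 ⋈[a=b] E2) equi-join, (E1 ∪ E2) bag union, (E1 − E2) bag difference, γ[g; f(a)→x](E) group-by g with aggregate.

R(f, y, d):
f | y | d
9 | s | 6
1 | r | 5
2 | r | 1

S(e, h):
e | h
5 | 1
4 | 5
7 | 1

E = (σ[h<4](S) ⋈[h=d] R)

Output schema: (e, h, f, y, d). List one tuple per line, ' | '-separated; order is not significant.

Stepwise |·|:
  S → 3
  σ[h<4](S) → 2
  R → 3
  (σ[h<4](S) ⋈[h=d] R) → 2

== RESULT ==
e | h | f | y | d
5 | 1 | 2 | r | 1
7 | 1 | 2 | r | 1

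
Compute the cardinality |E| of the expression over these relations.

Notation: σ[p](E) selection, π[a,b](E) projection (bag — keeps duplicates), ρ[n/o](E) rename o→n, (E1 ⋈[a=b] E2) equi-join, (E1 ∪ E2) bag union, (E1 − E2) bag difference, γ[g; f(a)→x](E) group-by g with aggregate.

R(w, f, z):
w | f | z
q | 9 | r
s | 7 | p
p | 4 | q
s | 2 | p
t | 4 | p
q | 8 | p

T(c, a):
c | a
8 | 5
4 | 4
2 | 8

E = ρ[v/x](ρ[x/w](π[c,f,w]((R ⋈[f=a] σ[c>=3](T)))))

Subexpression sizes:
  R → 6
  T → 3
  σ[c>=3](T) → 2
  (R ⋈[f=a] σ[c>=3](T)) → 2
  π[c,f,w]((R ⋈[f=a] σ[c>=3](T))) → 2
  ρ[x/w](π[c,f,w]((R ⋈[f=a] σ[c>=3](T)))) → 2
  ρ[v/x](ρ[x/w](π[c,f,w]((R ⋈[f=a] σ[c>=3](T))))) → 2

|E| = 2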